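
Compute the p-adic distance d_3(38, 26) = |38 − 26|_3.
d_3(38, 26) = 1/3

Step 1 — x − y = 38 − 26 = 12. Step 2 — v_3(12) = 1 (factor: 12 = (3^1 · 4); the sign does not affect v_p). Step 3 — |x − y|_3 = 3^{-1} = 1/3.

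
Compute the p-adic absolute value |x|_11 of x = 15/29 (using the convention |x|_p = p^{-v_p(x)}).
|15/29|_11 = 1

Step 1 — compute v_11(x) by factoring powers of 11 out of the numerator and denominator: v_11(15/29) = 0. Step 2 — apply |x|_p = p^{-v_p(x)} = 11^{0} = 1.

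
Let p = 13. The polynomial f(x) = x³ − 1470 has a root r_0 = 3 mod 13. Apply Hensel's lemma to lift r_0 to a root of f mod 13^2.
r_1 = 94 (mod 169)

Hensel: r_{i+1} = r_i − f(r_i)/f′(r_i) mod 13^{i+2}, where f′(x) = 3x². Iterate:
  r_0 = 3 (mod 13)
  r_1 = 94 (mod 169)
Final: r = 94 with f(r) ≡ 0 mod 13^2.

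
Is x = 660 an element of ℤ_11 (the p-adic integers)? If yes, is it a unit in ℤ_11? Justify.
x ∈ ℤ_11 but not a unit; v_11(x) = 1 > 0

ℤ_11 = {x ∈ ℚ_11 : v_11(x) ≥ 0} and ℤ_11^× = {x ∈ ℤ_11 : v_11(x) = 0}. Here v_11(660) = v_11(num) − v_11(den) = 1; compare against these criteria.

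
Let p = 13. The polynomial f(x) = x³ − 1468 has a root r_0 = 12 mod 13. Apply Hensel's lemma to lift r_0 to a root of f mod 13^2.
r_1 = 38 (mod 169)

Hensel: r_{i+1} = r_i − f(r_i)/f′(r_i) mod 13^{i+2}, where f′(x) = 3x². Iterate:
  r_0 = 12 (mod 13)
  r_1 = 38 (mod 169)
Final: r = 38 with f(r) ≡ 0 mod 13^2.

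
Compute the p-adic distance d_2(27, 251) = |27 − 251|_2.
d_2(27, 251) = 1/32

Step 1 — x − y = 27 − 251 = -224. Step 2 — v_2(-224) = 5 (factor: -224 = −(2^5 · 7); the sign does not affect v_p). Step 3 — |x − y|_2 = 2^{-5} = 1/32.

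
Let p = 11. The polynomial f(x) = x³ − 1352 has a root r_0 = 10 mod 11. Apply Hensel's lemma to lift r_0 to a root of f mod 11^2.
r_1 = 87 (mod 121)

Hensel: r_{i+1} = r_i − f(r_i)/f′(r_i) mod 11^{i+2}, where f′(x) = 3x². Iterate:
  r_0 = 10 (mod 11)
  r_1 = 87 (mod 121)
Final: r = 87 with f(r) ≡ 0 mod 11^2.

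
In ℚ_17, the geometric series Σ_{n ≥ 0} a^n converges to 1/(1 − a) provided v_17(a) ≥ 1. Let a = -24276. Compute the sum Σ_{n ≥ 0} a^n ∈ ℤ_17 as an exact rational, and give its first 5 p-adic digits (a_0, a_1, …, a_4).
Σ a^n = 1/(1 − a) = 1/24277;  first 5 digits = (1, 0, 1, 12, 0)

v_17(a) = 2 ≥ 1, so the series converges in ℤ_17 to 1/(1 − a) = 1/(1 − (-24276)) = 1/24277. Expand this rational in ℤ_17: compute digits iteratively via d_i = x_i mod 17, x_{i+1} = (x_i − d_i)/17. The first 5 digits are (1, 0, 1, 12, 0).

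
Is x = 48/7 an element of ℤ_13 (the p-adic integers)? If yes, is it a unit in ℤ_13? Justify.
x ∈ ℤ_13^× (unit); v_13(x) = 0

ℤ_13 = {x ∈ ℚ_13 : v_13(x) ≥ 0} and ℤ_13^× = {x ∈ ℤ_13 : v_13(x) = 0}. Here v_13(48/7) = v_13(num) − v_13(den) = 0; compare against these criteria.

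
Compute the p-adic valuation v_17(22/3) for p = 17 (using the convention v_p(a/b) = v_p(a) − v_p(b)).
v_17(22/3) = 0

Factor powers of 17 from the numerator and denominator of the reduced fraction: 22 = 17^0 · 22 and 3 = 17^0 · 3. Apply v_p(a/b) = v_p(a) − v_p(b): v_17(22/3) = 0 − 0 = 0.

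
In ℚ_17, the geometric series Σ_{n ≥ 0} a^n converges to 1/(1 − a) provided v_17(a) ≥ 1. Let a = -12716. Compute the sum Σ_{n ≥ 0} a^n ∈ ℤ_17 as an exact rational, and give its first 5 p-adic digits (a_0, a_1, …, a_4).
Σ a^n = 1/(1 − a) = 1/12717;  first 5 digits = (1, 0, 7, 14, 14)

v_17(a) = 2 ≥ 1, so the series converges in ℤ_17 to 1/(1 − a) = 1/(1 − (-12716)) = 1/12717. Expand this rational in ℤ_17: compute digits iteratively via d_i = x_i mod 17, x_{i+1} = (x_i − d_i)/17. The first 5 digits are (1, 0, 7, 14, 14).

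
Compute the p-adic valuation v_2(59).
v_2(59) = 0

v_2(n) is the largest exponent k such that 2^k divides n. Factor out: 59 = 2^0 · 59. (Sign doesn't affect v_p.) So v_2(59) = 0.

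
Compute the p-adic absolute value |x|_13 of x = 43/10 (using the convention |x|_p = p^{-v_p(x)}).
|43/10|_13 = 1

Step 1 — compute v_13(x) by factoring powers of 13 out of the numerator and denominator: v_13(43/10) = 0. Step 2 — apply |x|_p = p^{-v_p(x)} = 13^{0} = 1.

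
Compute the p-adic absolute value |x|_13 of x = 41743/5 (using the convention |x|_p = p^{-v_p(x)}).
|41743/5|_13 = 1/2197

Step 1 — compute v_13(x) by factoring powers of 13 out of the numerator and denominator: v_13(41743/5) = 3. Step 2 — apply |x|_p = p^{-v_p(x)} = 13^{-3} = 1/2197.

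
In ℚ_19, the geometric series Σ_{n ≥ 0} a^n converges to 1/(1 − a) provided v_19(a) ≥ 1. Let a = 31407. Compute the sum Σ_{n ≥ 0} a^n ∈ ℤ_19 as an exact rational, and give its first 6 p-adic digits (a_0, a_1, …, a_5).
Σ a^n = 1/(1 − a) = -1/31406;  first 6 digits = (1, 0, 11, 4, 7, 18)

v_19(a) = 2 ≥ 1, so the series converges in ℤ_19 to 1/(1 − a) = 1/(1 − 31407) = -1/31406. Expand this rational in ℤ_19: compute digits iteratively via d_i = x_i mod 19, x_{i+1} = (x_i − d_i)/19. The first 6 digits are (1, 0, 11, 4, 7, 18).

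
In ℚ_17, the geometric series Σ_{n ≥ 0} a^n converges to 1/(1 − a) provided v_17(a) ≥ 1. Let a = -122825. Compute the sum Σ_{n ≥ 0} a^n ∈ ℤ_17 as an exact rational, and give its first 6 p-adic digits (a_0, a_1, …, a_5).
Σ a^n = 1/(1 − a) = 1/122826;  first 6 digits = (1, 0, 0, 9, 15, 16)

v_17(a) = 3 ≥ 1, so the series converges in ℤ_17 to 1/(1 − a) = 1/(1 − (-122825)) = 1/122826. Expand this rational in ℤ_17: compute digits iteratively via d_i = x_i mod 17, x_{i+1} = (x_i − d_i)/17. The first 6 digits are (1, 0, 0, 9, 15, 16).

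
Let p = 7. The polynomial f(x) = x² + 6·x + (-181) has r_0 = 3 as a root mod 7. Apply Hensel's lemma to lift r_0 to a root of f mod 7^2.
r_1 = 24 (mod 49)

Hensel: r_{i+1} = r_i − f(r_i)·(f′(r_i))^{-1} mod 7^{i+2}, f′(x) = 2x + 6. Iterate:
  r_0 = 3 (mod 7)
  r_1 = 24 (mod 49)
Final: r = 24 satisfies f(r) ≡ 0 mod 7^2.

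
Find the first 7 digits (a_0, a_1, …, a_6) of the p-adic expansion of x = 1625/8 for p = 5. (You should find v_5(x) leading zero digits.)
(a_0, …, a_6) = (0, 0, 0, 1, 2, 4, 1)

v_5(1625/8) = 3, so a_0 = ... = a_2 = 0. Factor out: x = 5^3 · u with u = 13/8 a unit in ℤ_5. Expand u iteratively via a_{v+i} = u_i mod 5, u_{i+1} = (u_i − a_{v+i})/5:
  u_0 = 13/8;  a_3 = 1;  u_1 = (u_0 − 1)/5 = 1/8
  u_1 = 1/8;  a_4 = 2;  u_2 = (u_1 − 2)/5 = -3/8
  u_2 = -3/8;  a_5 = 4;  u_3 = (u_2 − 4)/5 = -7/8
  u_3 = -7/8;  a_6 = 1;  u_4 = (u_3 − 1)/5 = -3/8
Digits: (0, 0, 0, 1, 2, 4, 1).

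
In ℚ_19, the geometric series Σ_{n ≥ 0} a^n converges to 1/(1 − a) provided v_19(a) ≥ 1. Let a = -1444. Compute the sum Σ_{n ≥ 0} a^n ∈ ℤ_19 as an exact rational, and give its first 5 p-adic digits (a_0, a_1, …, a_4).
Σ a^n = 1/(1 − a) = 1/1445;  first 5 digits = (1, 0, 15, 18, 15)

v_19(a) = 2 ≥ 1, so the series converges in ℤ_19 to 1/(1 − a) = 1/(1 − (-1444)) = 1/1445. Expand this rational in ℤ_19: compute digits iteratively via d_i = x_i mod 19, x_{i+1} = (x_i − d_i)/19. The first 5 digits are (1, 0, 15, 18, 15).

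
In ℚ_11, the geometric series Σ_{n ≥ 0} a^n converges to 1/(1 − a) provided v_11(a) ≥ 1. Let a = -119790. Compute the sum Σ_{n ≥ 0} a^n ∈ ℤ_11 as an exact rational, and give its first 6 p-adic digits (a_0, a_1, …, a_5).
Σ a^n = 1/(1 − a) = 1/119791;  first 6 digits = (1, 0, 0, 9, 2, 10)

v_11(a) = 3 ≥ 1, so the series converges in ℤ_11 to 1/(1 − a) = 1/(1 − (-119790)) = 1/119791. Expand this rational in ℤ_11: compute digits iteratively via d_i = x_i mod 11, x_{i+1} = (x_i − d_i)/11. The first 6 digits are (1, 0, 0, 9, 2, 10).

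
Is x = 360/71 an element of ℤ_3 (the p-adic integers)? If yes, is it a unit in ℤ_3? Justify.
x ∈ ℤ_3 but not a unit; v_3(x) = 2 > 0

ℤ_3 = {x ∈ ℚ_3 : v_3(x) ≥ 0} and ℤ_3^× = {x ∈ ℤ_3 : v_3(x) = 0}. Here v_3(360/71) = v_3(num) − v_3(den) = 2; compare against these criteria.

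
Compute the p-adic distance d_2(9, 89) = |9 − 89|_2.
d_2(9, 89) = 1/16

Step 1 — x − y = 9 − 89 = -80. Step 2 — v_2(-80) = 4 (factor: -80 = −(2^4 · 5); the sign does not affect v_p). Step 3 — |x − y|_2 = 2^{-4} = 1/16.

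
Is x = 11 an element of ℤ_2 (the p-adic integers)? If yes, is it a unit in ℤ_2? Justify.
x ∈ ℤ_2^× (unit); v_2(x) = 0

ℤ_2 = {x ∈ ℚ_2 : v_2(x) ≥ 0} and ℤ_2^× = {x ∈ ℤ_2 : v_2(x) = 0}. Here v_2(11) = v_2(num) − v_2(den) = 0; compare against these criteria.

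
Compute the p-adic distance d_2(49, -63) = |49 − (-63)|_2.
d_2(49, -63) = 1/16

Step 1 — x − y = 49 − (-63) = 112. Step 2 — v_2(112) = 4 (factor: 112 = (2^4 · 7); the sign does not affect v_p). Step 3 — |x − y|_2 = 2^{-4} = 1/16.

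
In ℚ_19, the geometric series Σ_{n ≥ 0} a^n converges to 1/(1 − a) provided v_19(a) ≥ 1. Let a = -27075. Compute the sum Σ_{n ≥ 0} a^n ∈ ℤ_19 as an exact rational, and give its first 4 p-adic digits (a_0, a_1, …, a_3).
Σ a^n = 1/(1 − a) = 1/27076;  first 4 digits = (1, 0, 1, 15)

v_19(a) = 2 ≥ 1, so the series converges in ℤ_19 to 1/(1 − a) = 1/(1 − (-27075)) = 1/27076. Expand this rational in ℤ_19: compute digits iteratively via d_i = x_i mod 19, x_{i+1} = (x_i − d_i)/19. The first 4 digits are (1, 0, 1, 15).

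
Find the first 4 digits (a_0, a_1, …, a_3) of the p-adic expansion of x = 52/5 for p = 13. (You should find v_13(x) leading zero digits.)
(a_0, …, a_3) = (0, 6, 10, 7)

v_13(52/5) = 1, so a_0 = ... = a_0 = 0. Factor out: x = 13^1 · u with u = 4/5 a unit in ℤ_13. Expand u iteratively via a_{v+i} = u_i mod 13, u_{i+1} = (u_i − a_{v+i})/13:
  u_0 = 4/5;  a_1 = 6;  u_1 = (u_0 − 6)/13 = -2/5
  u_1 = -2/5;  a_2 = 10;  u_2 = (u_1 − 10)/13 = -4/5
  u_2 = -4/5;  a_3 = 7;  u_3 = (u_2 − 7)/13 = -3/5
Digits: (0, 6, 10, 7).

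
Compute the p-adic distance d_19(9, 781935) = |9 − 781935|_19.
d_19(9, 781935) = 1/130321

Step 1 — x − y = 9 − 781935 = -781926. Step 2 — v_19(-781926) = 4 (factor: -781926 = −(19^4 · 6); the sign does not affect v_p). Step 3 — |x − y|_19 = 19^{-4} = 1/130321.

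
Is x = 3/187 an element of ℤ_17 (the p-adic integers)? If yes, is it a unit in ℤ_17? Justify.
x ∉ ℤ_17 (v_17(x) = -1 < 0)

ℤ_17 = {x ∈ ℚ_17 : v_17(x) ≥ 0} and ℤ_17^× = {x ∈ ℤ_17 : v_17(x) = 0}. Here v_17(3/187) = v_17(num) − v_17(den) = -1; compare against these criteria.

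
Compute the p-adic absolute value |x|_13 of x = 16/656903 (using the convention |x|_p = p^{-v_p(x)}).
|16/656903|_13 = 28561

Step 1 — compute v_13(x) by factoring powers of 13 out of the numerator and denominator: v_13(16/656903) = -4. Step 2 — apply |x|_p = p^{-v_p(x)} = 13^{4} = 28561.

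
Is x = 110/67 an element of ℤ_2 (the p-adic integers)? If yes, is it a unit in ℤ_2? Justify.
x ∈ ℤ_2 but not a unit; v_2(x) = 1 > 0

ℤ_2 = {x ∈ ℚ_2 : v_2(x) ≥ 0} and ℤ_2^× = {x ∈ ℤ_2 : v_2(x) = 0}. Here v_2(110/67) = v_2(num) − v_2(den) = 1; compare against these criteria.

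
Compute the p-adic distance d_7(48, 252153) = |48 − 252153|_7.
d_7(48, 252153) = 1/16807

Step 1 — x − y = 48 − 252153 = -252105. Step 2 — v_7(-252105) = 5 (factor: -252105 = −(7^5 · 15); the sign does not affect v_p). Step 3 — |x − y|_7 = 7^{-5} = 1/16807.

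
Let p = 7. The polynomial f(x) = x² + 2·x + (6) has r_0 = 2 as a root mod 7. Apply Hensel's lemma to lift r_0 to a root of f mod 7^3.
r_2 = 310 (mod 343)

Hensel: r_{i+1} = r_i − f(r_i)·(f′(r_i))^{-1} mod 7^{i+2}, f′(x) = 2x + 2. Iterate:
  r_0 = 2 (mod 7)
  r_1 = 16 (mod 49)
  r_2 = 310 (mod 343)
Final: r = 310 satisfies f(r) ≡ 0 mod 7^3.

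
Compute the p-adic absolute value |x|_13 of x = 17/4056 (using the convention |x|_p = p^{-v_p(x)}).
|17/4056|_13 = 169

Step 1 — compute v_13(x) by factoring powers of 13 out of the numerator and denominator: v_13(17/4056) = -2. Step 2 — apply |x|_p = p^{-v_p(x)} = 13^{2} = 169.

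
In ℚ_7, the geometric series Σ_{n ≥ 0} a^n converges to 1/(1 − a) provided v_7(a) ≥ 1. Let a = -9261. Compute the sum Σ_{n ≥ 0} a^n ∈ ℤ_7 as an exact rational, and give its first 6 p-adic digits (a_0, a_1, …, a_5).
Σ a^n = 1/(1 − a) = 1/9262;  first 6 digits = (1, 0, 0, 1, 3, 6)

v_7(a) = 3 ≥ 1, so the series converges in ℤ_7 to 1/(1 − a) = 1/(1 − (-9261)) = 1/9262. Expand this rational in ℤ_7: compute digits iteratively via d_i = x_i mod 7, x_{i+1} = (x_i − d_i)/7. The first 6 digits are (1, 0, 0, 1, 3, 6).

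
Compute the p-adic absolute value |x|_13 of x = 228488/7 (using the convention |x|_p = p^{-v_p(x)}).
|228488/7|_13 = 1/28561

Step 1 — compute v_13(x) by factoring powers of 13 out of the numerator and denominator: v_13(228488/7) = 4. Step 2 — apply |x|_p = p^{-v_p(x)} = 13^{-4} = 1/28561.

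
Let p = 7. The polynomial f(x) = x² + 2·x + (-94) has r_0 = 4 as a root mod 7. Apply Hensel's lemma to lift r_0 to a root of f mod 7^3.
r_2 = 109 (mod 343)

Hensel: r_{i+1} = r_i − f(r_i)·(f′(r_i))^{-1} mod 7^{i+2}, f′(x) = 2x + 2. Iterate:
  r_0 = 4 (mod 7)
  r_1 = 11 (mod 49)
  r_2 = 109 (mod 343)
Final: r = 109 satisfies f(r) ≡ 0 mod 7^3.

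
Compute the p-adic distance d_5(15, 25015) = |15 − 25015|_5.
d_5(15, 25015) = 1/3125

Step 1 — x − y = 15 − 25015 = -25000. Step 2 — v_5(-25000) = 5 (factor: -25000 = −(5^5 · 8); the sign does not affect v_p). Step 3 — |x − y|_5 = 5^{-5} = 1/3125.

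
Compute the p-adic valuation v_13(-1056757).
v_13(-1056757) = 4

v_13(n) is the largest exponent k such that 13^k divides n. Factor out: -1056757 = -13^4 · 37. (Sign doesn't affect v_p.) So v_13(-1056757) = 4.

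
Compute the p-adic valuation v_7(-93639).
v_7(-93639) = 4

v_7(n) is the largest exponent k such that 7^k divides n. Factor out: -93639 = -7^4 · 39. (Sign doesn't affect v_p.) So v_7(-93639) = 4.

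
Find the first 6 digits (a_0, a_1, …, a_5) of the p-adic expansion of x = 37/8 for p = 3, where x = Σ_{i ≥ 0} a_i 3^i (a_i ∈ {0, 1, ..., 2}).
(a_0, …, a_5) = (2, 2, 0, 1, 0, 1)

v_3(37/8) = 0 (numerator and denominator both coprime to 3), so x ∈ ℤ_3^×. Compute digits iteratively via a_i = x_i mod 3, x_{i+1} = (x_i − a_i)/3, with x_0 = x:
  x_0 = 37/8;  a_0 = 2;  x_1 = (x_0 − 2)/3 = 7/8
  x_1 = 7/8;  a_1 = 2;  x_2 = (x_1 − 2)/3 = -3/8
  x_2 = -3/8;  a_2 = 0;  x_3 = (x_2 − 0)/3 = -1/8
  x_3 = -1/8;  a_3 = 1;  x_4 = (x_3 − 1)/3 = -3/8
  x_4 = -3/8;  a_4 = 0;  x_5 = (x_4 − 0)/3 = -1/8
  x_5 = -1/8;  a_5 = 1;  x_6 = (x_5 − 1)/3 = -3/8
Digits: (2, 2, 0, 1, 0, 1).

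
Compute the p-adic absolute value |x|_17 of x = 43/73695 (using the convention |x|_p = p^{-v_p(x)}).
|43/73695|_17 = 4913

Step 1 — compute v_17(x) by factoring powers of 17 out of the numerator and denominator: v_17(43/73695) = -3. Step 2 — apply |x|_p = p^{-v_p(x)} = 17^{3} = 4913.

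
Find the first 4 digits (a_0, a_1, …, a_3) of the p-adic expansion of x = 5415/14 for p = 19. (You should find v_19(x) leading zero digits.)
(a_0, …, a_3) = (0, 0, 16, 6)

v_19(5415/14) = 2, so a_0 = ... = a_1 = 0. Factor out: x = 19^2 · u with u = 15/14 a unit in ℤ_19. Expand u iteratively via a_{v+i} = u_i mod 19, u_{i+1} = (u_i − a_{v+i})/19:
  u_0 = 15/14;  a_2 = 16;  u_1 = (u_0 − 16)/19 = -11/14
  u_1 = -11/14;  a_3 = 6;  u_2 = (u_1 − 6)/19 = -5/14
Digits: (0, 0, 16, 6).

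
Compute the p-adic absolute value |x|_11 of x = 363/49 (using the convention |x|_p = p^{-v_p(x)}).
|363/49|_11 = 1/121

Step 1 — compute v_11(x) by factoring powers of 11 out of the numerator and denominator: v_11(363/49) = 2. Step 2 — apply |x|_p = p^{-v_p(x)} = 11^{-2} = 1/121.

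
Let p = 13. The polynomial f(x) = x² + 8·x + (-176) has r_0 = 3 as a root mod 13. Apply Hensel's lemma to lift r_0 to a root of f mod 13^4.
r_3 = 21778 (mod 28561)

Hensel: r_{i+1} = r_i − f(r_i)·(f′(r_i))^{-1} mod 13^{i+2}, f′(x) = 2x + 8. Iterate:
  r_0 = 3 (mod 13)
  r_1 = 146 (mod 169)
  r_2 = 2005 (mod 2197)
  r_3 = 21778 (mod 28561)
Final: r = 21778 satisfies f(r) ≡ 0 mod 13^4.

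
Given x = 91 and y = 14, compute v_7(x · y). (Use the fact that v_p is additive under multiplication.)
v_7(1274) = 2

v_p(x) = 1 (factor: 91 = 7^1 · 13); v_p(y) = 1 (factor: 14 = 7^1 · 2). Additivity: v_p(xy) = v_p(x) + v_p(y) = 1 + 1 = 2. (Direct check: xy = 1274 = 7^2 · (26).)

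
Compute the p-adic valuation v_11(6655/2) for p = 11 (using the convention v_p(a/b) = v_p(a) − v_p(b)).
v_11(6655/2) = 3

Factor powers of 11 from the numerator and denominator of the reduced fraction: 6655 = 11^3 · 5 and 2 = 11^0 · 2. Apply v_p(a/b) = v_p(a) − v_p(b): v_11(6655/2) = 3 − 0 = 3.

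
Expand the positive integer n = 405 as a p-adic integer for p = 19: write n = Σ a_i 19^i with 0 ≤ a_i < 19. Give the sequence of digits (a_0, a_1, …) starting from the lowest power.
(a_0, a_1, …) = (6, 2, 1)

Repeated division by 19 gives the digits low-to-high: 405 = 6 + 2·19^1 + 1·19^2. Digit sequence: (6, 2, 1).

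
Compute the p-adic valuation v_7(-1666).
v_7(-1666) = 2

v_7(n) is the largest exponent k such that 7^k divides n. Factor out: -1666 = -7^2 · 34. (Sign doesn't affect v_p.) So v_7(-1666) = 2.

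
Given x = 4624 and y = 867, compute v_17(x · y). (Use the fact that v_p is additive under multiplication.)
v_17(4009008) = 4

v_p(x) = 2 (factor: 4624 = 17^2 · 16); v_p(y) = 2 (factor: 867 = 17^2 · 3). Additivity: v_p(xy) = v_p(x) + v_p(y) = 2 + 2 = 4. (Direct check: xy = 4009008 = 17^4 · (48).)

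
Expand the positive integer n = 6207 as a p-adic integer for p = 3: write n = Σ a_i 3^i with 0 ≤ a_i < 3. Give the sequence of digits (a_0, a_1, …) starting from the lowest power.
(a_0, a_1, …) = (0, 2, 2, 1, 1, 1, 2, 2)

Repeated division by 3 gives the digits low-to-high: 6207 = 2·3^1 + 2·3^2 + 1·3^3 + 1·3^4 + 1·3^5 + 2·3^6 + 2·3^7. Digit sequence: (0, 2, 2, 1, 1, 1, 2, 2).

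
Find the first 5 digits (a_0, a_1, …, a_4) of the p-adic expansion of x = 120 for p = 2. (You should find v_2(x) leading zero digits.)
(a_0, …, a_4) = (0, 0, 0, 1, 1)

v_2(120) = 3, so a_0 = ... = a_2 = 0. Factor out: x = 2^3 · u with u = 15 a unit in ℤ_2. Expand u iteratively via a_{v+i} = u_i mod 2, u_{i+1} = (u_i − a_{v+i})/2:
  u_0 = 15;  a_3 = 1;  u_1 = (u_0 − 1)/2 = 7
  u_1 = 7;  a_4 = 1;  u_2 = (u_1 − 1)/2 = 3
Digits: (0, 0, 0, 1, 1).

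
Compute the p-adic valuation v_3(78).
v_3(78) = 1

v_3(n) is the largest exponent k such that 3^k divides n. Factor out: 78 = 3^1 · 26. (Sign doesn't affect v_p.) So v_3(78) = 1.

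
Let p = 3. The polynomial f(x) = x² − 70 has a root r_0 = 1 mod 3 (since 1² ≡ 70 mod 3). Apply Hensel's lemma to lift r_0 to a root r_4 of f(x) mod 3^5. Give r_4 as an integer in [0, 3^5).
r_4 = 193 (mod 243)

Hensel's recurrence: r_{i+1} = r_i − f(r_i)·(f′(r_i))^{-1} mod 3^{i+2}, with f′(x) = 2x. Iterate:
  r_0 = 1 (mod 3)
  r_1 = 4 (mod 9)
  r_2 = 4 (mod 27)
  r_3 = 31 (mod 81)
  r_4 = 193 (mod 243)
Final: r_4 = 193, and one checks f(r_4) ≡ 0 mod 3^5.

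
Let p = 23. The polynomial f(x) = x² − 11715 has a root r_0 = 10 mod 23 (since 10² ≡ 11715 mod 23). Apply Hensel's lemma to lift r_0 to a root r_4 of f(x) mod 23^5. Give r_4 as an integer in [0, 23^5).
r_4 = 5208199 (mod 6436343)

Hensel's recurrence: r_{i+1} = r_i − f(r_i)·(f′(r_i))^{-1} mod 23^{i+2}, with f′(x) = 2x. Iterate:
  r_0 = 10 (mod 23)
  r_1 = 194 (mod 529)
  r_2 = 723 (mod 12167)
  r_3 = 171061 (mod 279841)
  r_4 = 5208199 (mod 6436343)
Final: r_4 = 5208199, and one checks f(r_4) ≡ 0 mod 23^5.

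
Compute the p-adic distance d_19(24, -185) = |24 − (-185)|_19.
d_19(24, -185) = 1/19

Step 1 — x − y = 24 − (-185) = 209. Step 2 — v_19(209) = 1 (factor: 209 = (19^1 · 11); the sign does not affect v_p). Step 3 — |x − y|_19 = 19^{-1} = 1/19.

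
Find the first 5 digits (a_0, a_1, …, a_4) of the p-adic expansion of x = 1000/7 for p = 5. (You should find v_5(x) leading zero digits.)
(a_0, …, a_4) = (0, 0, 0, 4, 3)

v_5(1000/7) = 3, so a_0 = ... = a_2 = 0. Factor out: x = 5^3 · u with u = 8/7 a unit in ℤ_5. Expand u iteratively via a_{v+i} = u_i mod 5, u_{i+1} = (u_i − a_{v+i})/5:
  u_0 = 8/7;  a_3 = 4;  u_1 = (u_0 − 4)/5 = -4/7
  u_1 = -4/7;  a_4 = 3;  u_2 = (u_1 − 3)/5 = -5/7
Digits: (0, 0, 0, 4, 3).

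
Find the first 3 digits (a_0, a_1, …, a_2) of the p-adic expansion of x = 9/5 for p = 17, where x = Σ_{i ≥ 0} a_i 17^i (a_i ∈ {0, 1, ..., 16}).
(a_0, …, a_2) = (12, 13, 6)

v_17(9/5) = 0 (numerator and denominator both coprime to 17), so x ∈ ℤ_17^×. Compute digits iteratively via a_i = x_i mod 17, x_{i+1} = (x_i − a_i)/17, with x_0 = x:
  x_0 = 9/5;  a_0 = 12;  x_1 = (x_0 − 12)/17 = -3/5
  x_1 = -3/5;  a_1 = 13;  x_2 = (x_1 − 13)/17 = -4/5
  x_2 = -4/5;  a_2 = 6;  x_3 = (x_2 − 6)/17 = -2/5
Digits: (12, 13, 6).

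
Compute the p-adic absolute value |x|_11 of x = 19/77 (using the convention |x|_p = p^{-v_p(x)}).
|19/77|_11 = 11

Step 1 — compute v_11(x) by factoring powers of 11 out of the numerator and denominator: v_11(19/77) = -1. Step 2 — apply |x|_p = p^{-v_p(x)} = 11^{1} = 11.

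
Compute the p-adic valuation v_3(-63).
v_3(-63) = 2

v_3(n) is the largest exponent k such that 3^k divides n. Factor out: -63 = -3^2 · 7. (Sign doesn't affect v_p.) So v_3(-63) = 2.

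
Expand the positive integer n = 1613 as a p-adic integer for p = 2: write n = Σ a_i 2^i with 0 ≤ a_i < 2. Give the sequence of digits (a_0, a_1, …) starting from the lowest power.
(a_0, a_1, …) = (1, 0, 1, 1, 0, 0, 1, 0, 0, 1, 1)

Repeated division by 2 gives the digits low-to-high: 1613 = 1 + 1·2^2 + 1·2^3 + 1·2^6 + 1·2^9 + 1·2^10. Digit sequence: (1, 0, 1, 1, 0, 0, 1, 0, 0, 1, 1).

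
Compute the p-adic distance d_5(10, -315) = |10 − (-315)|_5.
d_5(10, -315) = 1/25

Step 1 — x − y = 10 − (-315) = 325. Step 2 — v_5(325) = 2 (factor: 325 = (5^2 · 13); the sign does not affect v_p). Step 3 — |x − y|_5 = 5^{-2} = 1/25.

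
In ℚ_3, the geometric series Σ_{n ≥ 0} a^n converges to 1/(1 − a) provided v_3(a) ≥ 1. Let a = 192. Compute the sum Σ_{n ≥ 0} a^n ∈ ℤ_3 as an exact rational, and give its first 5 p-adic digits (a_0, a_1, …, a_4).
Σ a^n = 1/(1 − a) = -1/191;  first 5 digits = (1, 1, 1, 2, 2)

v_3(a) = 1 ≥ 1, so the series converges in ℤ_3 to 1/(1 − a) = 1/(1 − 192) = -1/191. Expand this rational in ℤ_3: compute digits iteratively via d_i = x_i mod 3, x_{i+1} = (x_i − d_i)/3. The first 5 digits are (1, 1, 1, 2, 2).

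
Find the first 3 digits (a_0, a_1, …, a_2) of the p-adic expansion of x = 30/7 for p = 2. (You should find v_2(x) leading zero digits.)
(a_0, …, a_2) = (0, 1, 0)

v_2(30/7) = 1, so a_0 = ... = a_0 = 0. Factor out: x = 2^1 · u with u = 15/7 a unit in ℤ_2. Expand u iteratively via a_{v+i} = u_i mod 2, u_{i+1} = (u_i − a_{v+i})/2:
  u_0 = 15/7;  a_1 = 1;  u_1 = (u_0 − 1)/2 = 4/7
  u_1 = 4/7;  a_2 = 0;  u_2 = (u_1 − 0)/2 = 2/7
Digits: (0, 1, 0).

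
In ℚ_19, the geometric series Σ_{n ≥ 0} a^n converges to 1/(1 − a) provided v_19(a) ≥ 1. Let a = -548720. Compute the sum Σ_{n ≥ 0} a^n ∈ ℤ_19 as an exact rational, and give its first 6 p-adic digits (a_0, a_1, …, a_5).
Σ a^n = 1/(1 − a) = 1/548721;  first 6 digits = (1, 0, 0, 15, 14, 18)

v_19(a) = 3 ≥ 1, so the series converges in ℤ_19 to 1/(1 − a) = 1/(1 − (-548720)) = 1/548721. Expand this rational in ℤ_19: compute digits iteratively via d_i = x_i mod 19, x_{i+1} = (x_i − d_i)/19. The first 6 digits are (1, 0, 0, 15, 14, 18).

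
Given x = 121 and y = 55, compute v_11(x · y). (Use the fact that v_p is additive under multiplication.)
v_11(6655) = 3

v_p(x) = 2 (factor: 121 = 11^2 · 1); v_p(y) = 1 (factor: 55 = 11^1 · 5). Additivity: v_p(xy) = v_p(x) + v_p(y) = 2 + 1 = 3. (Direct check: xy = 6655 = 11^3 · (5).)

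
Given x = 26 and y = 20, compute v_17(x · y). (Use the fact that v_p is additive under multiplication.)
v_17(520) = 0

v_p(x) = 0 (factor: 26 = 17^0 · 26); v_p(y) = 0 (factor: 20 = 17^0 · 20). Additivity: v_p(xy) = v_p(x) + v_p(y) = 0 + 0 = 0. (Direct check: xy = 520 = 17^0 · (520).)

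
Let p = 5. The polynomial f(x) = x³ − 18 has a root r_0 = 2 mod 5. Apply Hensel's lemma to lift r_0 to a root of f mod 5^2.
r_1 = 7 (mod 25)

Hensel: r_{i+1} = r_i − f(r_i)/f′(r_i) mod 5^{i+2}, where f′(x) = 3x². Iterate:
  r_0 = 2 (mod 5)
  r_1 = 7 (mod 25)
Final: r = 7 with f(r) ≡ 0 mod 5^2.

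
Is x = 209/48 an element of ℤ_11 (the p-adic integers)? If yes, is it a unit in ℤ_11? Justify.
x ∈ ℤ_11 but not a unit; v_11(x) = 1 > 0

ℤ_11 = {x ∈ ℚ_11 : v_11(x) ≥ 0} and ℤ_11^× = {x ∈ ℤ_11 : v_11(x) = 0}. Here v_11(209/48) = v_11(num) − v_11(den) = 1; compare against these criteria.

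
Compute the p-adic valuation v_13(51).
v_13(51) = 0

v_13(n) is the largest exponent k such that 13^k divides n. Factor out: 51 = 13^0 · 51. (Sign doesn't affect v_p.) So v_13(51) = 0.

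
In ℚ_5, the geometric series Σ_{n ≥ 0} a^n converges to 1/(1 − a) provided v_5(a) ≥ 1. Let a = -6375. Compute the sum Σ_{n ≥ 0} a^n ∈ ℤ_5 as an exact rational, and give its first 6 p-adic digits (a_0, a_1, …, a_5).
Σ a^n = 1/(1 − a) = 1/6376;  first 6 digits = (1, 0, 0, 4, 4, 2)

v_5(a) = 3 ≥ 1, so the series converges in ℤ_5 to 1/(1 − a) = 1/(1 − (-6375)) = 1/6376. Expand this rational in ℤ_5: compute digits iteratively via d_i = x_i mod 5, x_{i+1} = (x_i − d_i)/5. The first 6 digits are (1, 0, 0, 4, 4, 2).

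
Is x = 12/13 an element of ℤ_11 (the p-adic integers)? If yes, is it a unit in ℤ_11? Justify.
x ∈ ℤ_11^× (unit); v_11(x) = 0

ℤ_11 = {x ∈ ℚ_11 : v_11(x) ≥ 0} and ℤ_11^× = {x ∈ ℤ_11 : v_11(x) = 0}. Here v_11(12/13) = v_11(num) − v_11(den) = 0; compare against these criteria.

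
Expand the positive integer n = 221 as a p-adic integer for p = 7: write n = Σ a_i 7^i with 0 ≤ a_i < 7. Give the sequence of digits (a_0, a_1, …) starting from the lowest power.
(a_0, a_1, …) = (4, 3, 4)

Repeated division by 7 gives the digits low-to-high: 221 = 4 + 3·7^1 + 4·7^2. Digit sequence: (4, 3, 4).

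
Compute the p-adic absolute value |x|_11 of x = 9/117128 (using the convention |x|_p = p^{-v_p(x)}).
|9/117128|_11 = 14641

Step 1 — compute v_11(x) by factoring powers of 11 out of the numerator and denominator: v_11(9/117128) = -4. Step 2 — apply |x|_p = p^{-v_p(x)} = 11^{4} = 14641.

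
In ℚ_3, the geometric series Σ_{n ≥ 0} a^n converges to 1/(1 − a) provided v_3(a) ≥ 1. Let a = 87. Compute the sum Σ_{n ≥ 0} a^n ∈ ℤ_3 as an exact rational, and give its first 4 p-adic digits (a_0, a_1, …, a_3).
Σ a^n = 1/(1 − a) = -1/86;  first 4 digits = (1, 2, 1, 0)

v_3(a) = 1 ≥ 1, so the series converges in ℤ_3 to 1/(1 − a) = 1/(1 − 87) = -1/86. Expand this rational in ℤ_3: compute digits iteratively via d_i = x_i mod 3, x_{i+1} = (x_i − d_i)/3. The first 4 digits are (1, 2, 1, 0).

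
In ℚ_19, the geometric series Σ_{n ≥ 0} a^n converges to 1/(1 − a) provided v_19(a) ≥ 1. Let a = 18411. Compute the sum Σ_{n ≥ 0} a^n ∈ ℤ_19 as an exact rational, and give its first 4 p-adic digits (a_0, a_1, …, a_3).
Σ a^n = 1/(1 − a) = -1/18410;  first 4 digits = (1, 0, 13, 2)

v_19(a) = 2 ≥ 1, so the series converges in ℤ_19 to 1/(1 − a) = 1/(1 − 18411) = -1/18410. Expand this rational in ℤ_19: compute digits iteratively via d_i = x_i mod 19, x_{i+1} = (x_i − d_i)/19. The first 4 digits are (1, 0, 13, 2).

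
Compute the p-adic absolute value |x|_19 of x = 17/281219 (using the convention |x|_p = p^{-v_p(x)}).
|17/281219|_19 = 6859

Step 1 — compute v_19(x) by factoring powers of 19 out of the numerator and denominator: v_19(17/281219) = -3. Step 2 — apply |x|_p = p^{-v_p(x)} = 19^{3} = 6859.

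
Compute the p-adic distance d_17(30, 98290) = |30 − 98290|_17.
d_17(30, 98290) = 1/4913

Step 1 — x − y = 30 − 98290 = -98260. Step 2 — v_17(-98260) = 3 (factor: -98260 = −(17^3 · 20); the sign does not affect v_p). Step 3 — |x − y|_17 = 17^{-3} = 1/4913.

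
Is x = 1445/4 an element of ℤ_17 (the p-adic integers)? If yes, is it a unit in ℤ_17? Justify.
x ∈ ℤ_17 but not a unit; v_17(x) = 2 > 0

ℤ_17 = {x ∈ ℚ_17 : v_17(x) ≥ 0} and ℤ_17^× = {x ∈ ℤ_17 : v_17(x) = 0}. Here v_17(1445/4) = v_17(num) − v_17(den) = 2; compare against these criteria.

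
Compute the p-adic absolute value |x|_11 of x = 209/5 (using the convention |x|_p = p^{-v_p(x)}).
|209/5|_11 = 1/11

Step 1 — compute v_11(x) by factoring powers of 11 out of the numerator and denominator: v_11(209/5) = 1. Step 2 — apply |x|_p = p^{-v_p(x)} = 11^{-1} = 1/11.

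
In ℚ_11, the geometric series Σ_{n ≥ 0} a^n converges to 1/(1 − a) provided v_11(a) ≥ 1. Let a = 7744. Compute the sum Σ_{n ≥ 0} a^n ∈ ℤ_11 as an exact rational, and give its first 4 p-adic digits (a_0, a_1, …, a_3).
Σ a^n = 1/(1 − a) = -1/7743;  first 4 digits = (1, 0, 9, 5)

v_11(a) = 2 ≥ 1, so the series converges in ℤ_11 to 1/(1 − a) = 1/(1 − 7744) = -1/7743. Expand this rational in ℤ_11: compute digits iteratively via d_i = x_i mod 11, x_{i+1} = (x_i − d_i)/11. The first 4 digits are (1, 0, 9, 5).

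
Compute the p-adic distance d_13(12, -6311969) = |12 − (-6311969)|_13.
d_13(12, -6311969) = 1/371293

Step 1 — x − y = 12 − (-6311969) = 6311981. Step 2 — v_13(6311981) = 5 (factor: 6311981 = (13^5 · 17); the sign does not affect v_p). Step 3 — |x − y|_13 = 13^{-5} = 1/371293.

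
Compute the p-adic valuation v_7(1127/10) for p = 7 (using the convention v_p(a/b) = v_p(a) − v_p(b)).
v_7(1127/10) = 2

Factor powers of 7 from the numerator and denominator of the reduced fraction: 1127 = 7^2 · 23 and 10 = 7^0 · 10. Apply v_p(a/b) = v_p(a) − v_p(b): v_7(1127/10) = 2 − 0 = 2.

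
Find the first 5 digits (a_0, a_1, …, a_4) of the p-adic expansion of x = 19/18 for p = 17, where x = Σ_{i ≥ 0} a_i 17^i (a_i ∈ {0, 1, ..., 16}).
(a_0, …, a_4) = (2, 16, 0, 16, 0)

v_17(19/18) = 0 (numerator and denominator both coprime to 17), so x ∈ ℤ_17^×. Compute digits iteratively via a_i = x_i mod 17, x_{i+1} = (x_i − a_i)/17, with x_0 = x:
  x_0 = 19/18;  a_0 = 2;  x_1 = (x_0 − 2)/17 = -1/18
  x_1 = -1/18;  a_1 = 16;  x_2 = (x_1 − 16)/17 = -17/18
  x_2 = -17/18;  a_2 = 0;  x_3 = (x_2 − 0)/17 = -1/18
  x_3 = -1/18;  a_3 = 16;  x_4 = (x_3 − 16)/17 = -17/18
  x_4 = -17/18;  a_4 = 0;  x_5 = (x_4 − 0)/17 = -1/18
Digits: (2, 16, 0, 16, 0).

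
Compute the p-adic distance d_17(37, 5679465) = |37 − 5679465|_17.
d_17(37, 5679465) = 1/1419857

Step 1 — x − y = 37 − 5679465 = -5679428. Step 2 — v_17(-5679428) = 5 (factor: -5679428 = −(17^5 · 4); the sign does not affect v_p). Step 3 — |x − y|_17 = 17^{-5} = 1/1419857.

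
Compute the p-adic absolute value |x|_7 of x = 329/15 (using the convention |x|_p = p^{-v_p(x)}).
|329/15|_7 = 1/7

Step 1 — compute v_7(x) by factoring powers of 7 out of the numerator and denominator: v_7(329/15) = 1. Step 2 — apply |x|_p = p^{-v_p(x)} = 7^{-1} = 1/7.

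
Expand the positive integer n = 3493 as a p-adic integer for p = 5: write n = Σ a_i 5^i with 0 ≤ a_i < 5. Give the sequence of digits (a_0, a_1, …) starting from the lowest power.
(a_0, a_1, …) = (3, 3, 4, 2, 0, 1)

Repeated division by 5 gives the digits low-to-high: 3493 = 3 + 3·5^1 + 4·5^2 + 2·5^3 + 1·5^5. Digit sequence: (3, 3, 4, 2, 0, 1).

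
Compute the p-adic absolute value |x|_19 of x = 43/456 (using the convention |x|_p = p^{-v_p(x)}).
|43/456|_19 = 19

Step 1 — compute v_19(x) by factoring powers of 19 out of the numerator and denominator: v_19(43/456) = -1. Step 2 — apply |x|_p = p^{-v_p(x)} = 19^{1} = 19.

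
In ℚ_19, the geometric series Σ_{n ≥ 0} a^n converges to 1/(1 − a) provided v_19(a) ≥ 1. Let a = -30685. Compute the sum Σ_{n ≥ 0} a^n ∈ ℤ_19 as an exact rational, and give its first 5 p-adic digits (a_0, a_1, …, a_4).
Σ a^n = 1/(1 − a) = 1/30686;  first 5 digits = (1, 0, 10, 14, 4)

v_19(a) = 2 ≥ 1, so the series converges in ℤ_19 to 1/(1 − a) = 1/(1 − (-30685)) = 1/30686. Expand this rational in ℤ_19: compute digits iteratively via d_i = x_i mod 19, x_{i+1} = (x_i − d_i)/19. The first 5 digits are (1, 0, 10, 14, 4).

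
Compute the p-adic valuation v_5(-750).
v_5(-750) = 3

v_5(n) is the largest exponent k such that 5^k divides n. Factor out: -750 = -5^3 · 6. (Sign doesn't affect v_p.) So v_5(-750) = 3.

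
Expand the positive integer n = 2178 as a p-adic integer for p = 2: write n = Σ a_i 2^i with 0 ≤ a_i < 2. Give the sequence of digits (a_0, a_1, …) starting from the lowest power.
(a_0, a_1, …) = (0, 1, 0, 0, 0, 0, 0, 1, 0, 0, 0, 1)

Repeated division by 2 gives the digits low-to-high: 2178 = 1·2^1 + 1·2^7 + 1·2^11. Digit sequence: (0, 1, 0, 0, 0, 0, 0, 1, 0, 0, 0, 1).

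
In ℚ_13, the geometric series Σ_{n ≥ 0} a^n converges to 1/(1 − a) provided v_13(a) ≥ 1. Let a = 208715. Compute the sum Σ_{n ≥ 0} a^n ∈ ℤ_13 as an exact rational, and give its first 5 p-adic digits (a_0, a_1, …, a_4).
Σ a^n = 1/(1 − a) = -1/208714;  first 5 digits = (1, 0, 0, 4, 7)

v_13(a) = 3 ≥ 1, so the series converges in ℤ_13 to 1/(1 − a) = 1/(1 − 208715) = -1/208714. Expand this rational in ℤ_13: compute digits iteratively via d_i = x_i mod 13, x_{i+1} = (x_i − d_i)/13. The first 5 digits are (1, 0, 0, 4, 7).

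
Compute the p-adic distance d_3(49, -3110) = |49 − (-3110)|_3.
d_3(49, -3110) = 1/243

Step 1 — x − y = 49 − (-3110) = 3159. Step 2 — v_3(3159) = 5 (factor: 3159 = (3^5 · 13); the sign does not affect v_p). Step 3 — |x − y|_3 = 3^{-5} = 1/243.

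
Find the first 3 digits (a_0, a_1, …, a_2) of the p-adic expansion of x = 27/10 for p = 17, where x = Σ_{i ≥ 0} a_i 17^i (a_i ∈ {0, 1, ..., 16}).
(a_0, …, a_2) = (1, 12, 1)

v_17(27/10) = 0 (numerator and denominator both coprime to 17), so x ∈ ℤ_17^×. Compute digits iteratively via a_i = x_i mod 17, x_{i+1} = (x_i − a_i)/17, with x_0 = x:
  x_0 = 27/10;  a_0 = 1;  x_1 = (x_0 − 1)/17 = 1/10
  x_1 = 1/10;  a_1 = 12;  x_2 = (x_1 − 12)/17 = -7/10
  x_2 = -7/10;  a_2 = 1;  x_3 = (x_2 − 1)/17 = -1/10
Digits: (1, 12, 1).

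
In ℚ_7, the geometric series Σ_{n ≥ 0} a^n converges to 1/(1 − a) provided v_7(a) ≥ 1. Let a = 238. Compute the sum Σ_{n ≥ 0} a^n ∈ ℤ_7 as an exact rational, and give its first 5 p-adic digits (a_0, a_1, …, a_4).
Σ a^n = 1/(1 − a) = -1/237;  first 5 digits = (1, 6, 5, 3, 4)

v_7(a) = 1 ≥ 1, so the series converges in ℤ_7 to 1/(1 − a) = 1/(1 − 238) = -1/237. Expand this rational in ℤ_7: compute digits iteratively via d_i = x_i mod 7, x_{i+1} = (x_i − d_i)/7. The first 5 digits are (1, 6, 5, 3, 4).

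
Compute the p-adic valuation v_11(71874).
v_11(71874) = 3

v_11(n) is the largest exponent k such that 11^k divides n. Factor out: 71874 = 11^3 · 54. (Sign doesn't affect v_p.) So v_11(71874) = 3.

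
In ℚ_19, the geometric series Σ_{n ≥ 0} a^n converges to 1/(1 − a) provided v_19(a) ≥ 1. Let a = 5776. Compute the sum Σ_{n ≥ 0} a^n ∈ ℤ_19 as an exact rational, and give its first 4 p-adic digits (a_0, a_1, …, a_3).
Σ a^n = 1/(1 − a) = -1/5775;  first 4 digits = (1, 0, 16, 0)

v_19(a) = 2 ≥ 1, so the series converges in ℤ_19 to 1/(1 − a) = 1/(1 − 5776) = -1/5775. Expand this rational in ℤ_19: compute digits iteratively via d_i = x_i mod 19, x_{i+1} = (x_i − d_i)/19. The first 4 digits are (1, 0, 16, 0).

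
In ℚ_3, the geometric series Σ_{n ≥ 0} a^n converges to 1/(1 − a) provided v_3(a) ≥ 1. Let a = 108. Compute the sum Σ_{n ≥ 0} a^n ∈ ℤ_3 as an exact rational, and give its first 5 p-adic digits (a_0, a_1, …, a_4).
Σ a^n = 1/(1 − a) = -1/107;  first 5 digits = (1, 0, 0, 1, 1)

v_3(a) = 3 ≥ 1, so the series converges in ℤ_3 to 1/(1 − a) = 1/(1 − 108) = -1/107. Expand this rational in ℤ_3: compute digits iteratively via d_i = x_i mod 3, x_{i+1} = (x_i − d_i)/3. The first 5 digits are (1, 0, 0, 1, 1).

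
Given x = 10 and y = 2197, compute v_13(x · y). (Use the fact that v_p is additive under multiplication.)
v_13(21970) = 3

v_p(x) = 0 (factor: 10 = 13^0 · 10); v_p(y) = 3 (factor: 2197 = 13^3 · 1). Additivity: v_p(xy) = v_p(x) + v_p(y) = 0 + 3 = 3. (Direct check: xy = 21970 = 13^3 · (10).)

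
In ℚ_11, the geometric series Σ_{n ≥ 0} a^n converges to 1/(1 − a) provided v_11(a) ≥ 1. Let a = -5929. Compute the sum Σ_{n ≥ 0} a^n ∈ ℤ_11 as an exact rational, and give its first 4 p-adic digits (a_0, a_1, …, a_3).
Σ a^n = 1/(1 − a) = 1/5930;  first 4 digits = (1, 0, 6, 6)

v_11(a) = 2 ≥ 1, so the series converges in ℤ_11 to 1/(1 − a) = 1/(1 − (-5929)) = 1/5930. Expand this rational in ℤ_11: compute digits iteratively via d_i = x_i mod 11, x_{i+1} = (x_i − d_i)/11. The first 4 digits are (1, 0, 6, 6).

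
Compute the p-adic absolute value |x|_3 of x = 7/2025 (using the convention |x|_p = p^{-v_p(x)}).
|7/2025|_3 = 81

Step 1 — compute v_3(x) by factoring powers of 3 out of the numerator and denominator: v_3(7/2025) = -4. Step 2 — apply |x|_p = p^{-v_p(x)} = 3^{4} = 81.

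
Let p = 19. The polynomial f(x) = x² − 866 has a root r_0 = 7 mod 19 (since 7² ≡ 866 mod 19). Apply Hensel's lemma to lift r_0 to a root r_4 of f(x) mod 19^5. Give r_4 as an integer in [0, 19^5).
r_4 = 141139 (mod 2476099)

Hensel's recurrence: r_{i+1} = r_i − f(r_i)·(f′(r_i))^{-1} mod 19^{i+2}, with f′(x) = 2x. Iterate:
  r_0 = 7 (mod 19)
  r_1 = 349 (mod 361)
  r_2 = 3959 (mod 6859)
  r_3 = 10818 (mod 130321)
  r_4 = 141139 (mod 2476099)
Final: r_4 = 141139, and one checks f(r_4) ≡ 0 mod 19^5.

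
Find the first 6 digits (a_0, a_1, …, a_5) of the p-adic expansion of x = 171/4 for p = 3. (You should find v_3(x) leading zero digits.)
(a_0, …, a_5) = (0, 0, 1, 2, 2, 0)

v_3(171/4) = 2, so a_0 = ... = a_1 = 0. Factor out: x = 3^2 · u with u = 19/4 a unit in ℤ_3. Expand u iteratively via a_{v+i} = u_i mod 3, u_{i+1} = (u_i − a_{v+i})/3:
  u_0 = 19/4;  a_2 = 1;  u_1 = (u_0 − 1)/3 = 5/4
  u_1 = 5/4;  a_3 = 2;  u_2 = (u_1 − 2)/3 = -1/4
  u_2 = -1/4;  a_4 = 2;  u_3 = (u_2 − 2)/3 = -3/4
  u_3 = -3/4;  a_5 = 0;  u_4 = (u_3 − 0)/3 = -1/4
Digits: (0, 0, 1, 2, 2, 0).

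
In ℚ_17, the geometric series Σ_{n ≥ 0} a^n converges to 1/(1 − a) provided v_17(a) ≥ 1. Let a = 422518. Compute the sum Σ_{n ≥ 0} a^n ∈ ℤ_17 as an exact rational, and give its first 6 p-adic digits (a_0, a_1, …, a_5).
Σ a^n = 1/(1 − a) = -1/422517;  first 6 digits = (1, 0, 0, 1, 5, 0)

v_17(a) = 3 ≥ 1, so the series converges in ℤ_17 to 1/(1 − a) = 1/(1 − 422518) = -1/422517. Expand this rational in ℤ_17: compute digits iteratively via d_i = x_i mod 17, x_{i+1} = (x_i − d_i)/17. The first 6 digits are (1, 0, 0, 1, 5, 0).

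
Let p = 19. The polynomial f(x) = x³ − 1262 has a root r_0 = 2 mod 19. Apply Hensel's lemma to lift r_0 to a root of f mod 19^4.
r_3 = 110392 (mod 130321)

Hensel: r_{i+1} = r_i − f(r_i)/f′(r_i) mod 19^{i+2}, where f′(x) = 3x². Iterate:
  r_0 = 2 (mod 19)
  r_1 = 287 (mod 361)
  r_2 = 648 (mod 6859)
  r_3 = 110392 (mod 130321)
Final: r = 110392 with f(r) ≡ 0 mod 19^4.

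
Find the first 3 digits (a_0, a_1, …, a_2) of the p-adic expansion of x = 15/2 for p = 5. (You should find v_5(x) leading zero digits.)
(a_0, …, a_2) = (0, 4, 2)

v_5(15/2) = 1, so a_0 = ... = a_0 = 0. Factor out: x = 5^1 · u with u = 3/2 a unit in ℤ_5. Expand u iteratively via a_{v+i} = u_i mod 5, u_{i+1} = (u_i − a_{v+i})/5:
  u_0 = 3/2;  a_1 = 4;  u_1 = (u_0 − 4)/5 = -1/2
  u_1 = -1/2;  a_2 = 2;  u_2 = (u_1 − 2)/5 = -1/2
Digits: (0, 4, 2).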